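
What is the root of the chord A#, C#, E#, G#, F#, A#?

F#

The distinct letter names are A#, C#, E#, G#, F#. Arranged as a stack of thirds they read F#–A#–C#–E#–G#, so F# is the root (an F# major ninth chord).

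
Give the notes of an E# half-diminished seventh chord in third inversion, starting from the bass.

D#, E#, G#, B

The chord tones are E#–G#–B–D#. With the seventh (D#) lowest for third inversion: D#, E#, G#, B.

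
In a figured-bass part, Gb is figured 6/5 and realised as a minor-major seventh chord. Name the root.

Eb

The figures 6/5 mean the third of the chord is in the bass. If Gb is the third of a minor-major seventh chord, the root is Eb (chord tones Eb–Gb–Bb–D).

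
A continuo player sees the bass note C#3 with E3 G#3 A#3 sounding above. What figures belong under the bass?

The notes C#, E, G#, A# stack in thirds as A#–C#–E–G# — an A# half-diminished seventh chord. The bass C# is the third, so this is first inversion: figured 6/5.

6/5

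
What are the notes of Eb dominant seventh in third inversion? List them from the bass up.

The chord tones are Eb–G–Bb–Db. With the seventh (Db) lowest for third inversion: Db, Eb, G, Bb.

Db, Eb, G, Bb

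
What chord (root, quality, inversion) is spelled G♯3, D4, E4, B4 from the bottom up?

The pitch classes G#, D, E, B arrange in thirds as E–G#–B–D: an E dominant seventh chord.
With the third (G#) in the bass, the chord is in first inversion (figured bass 6/5).

E dominant seventh, first inversion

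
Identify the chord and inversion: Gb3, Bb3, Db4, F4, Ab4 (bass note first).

The distinct note names are Gb, Bb, Db, F, Ab. Stacked in thirds they read Gb–Bb–Db–F–Ab, which is a major ninth chord on Gb.
Gb is the root of Gb major ninth; root in the bass means root position.

Gb major ninth, root position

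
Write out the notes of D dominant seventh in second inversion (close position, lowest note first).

A, C, D, F#

Spelling D dominant seventh: D–F#–A–C. In second inversion the fifth is bass, giving A, C, D, F# from the bottom.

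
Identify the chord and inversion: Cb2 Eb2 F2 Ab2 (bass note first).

The distinct note names are Cb, Eb, F, Ab. Stacked in thirds they read F–Ab–Cb–Eb, which is a half-diminished seventh chord on F.
Cb is the fifth of F half-diminished seventh; fifth in the bass means second inversion (figured bass 4/3).

F half-diminished seventh, second inversion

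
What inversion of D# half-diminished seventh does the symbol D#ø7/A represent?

D#ø7/A means D# half-diminished seventh with A in the bass. A is the fifth of D# half-diminished seventh (D#–F#–A–C#), so this is second inversion.

second inversion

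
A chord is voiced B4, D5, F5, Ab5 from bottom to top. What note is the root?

B

B, D, F, Ab are the tones of a B diminished seventh chord (B–D–F–Ab), making B the root.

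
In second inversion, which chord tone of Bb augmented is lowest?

Bb augmented is Bb–D–F#. Second inversion places the fifth in the bass: F#.

F#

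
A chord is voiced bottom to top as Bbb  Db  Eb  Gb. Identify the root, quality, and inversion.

The pitch classes Bbb, Db, Eb, Gb arrange in thirds as Eb–Gb–Bbb–Db: an Eb half-diminished seventh chord.
The lowest note is Bbb, the fifth of the chord, so this is second inversion (figured bass 4/3).

Eb half-diminished seventh, second inversion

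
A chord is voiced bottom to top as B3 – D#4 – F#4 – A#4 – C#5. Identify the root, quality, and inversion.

The pitch classes B, D#, F#, A#, C# arrange in thirds as B–D#–F#–A#–C#: a B major ninth chord.
B is the root of B major ninth; root in the bass means root position.

B major ninth, root position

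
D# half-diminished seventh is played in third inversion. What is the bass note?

C#

In third inversion the seventh is lowest. For D# half-diminished seventh (D#–F#–A–C#) that is C#.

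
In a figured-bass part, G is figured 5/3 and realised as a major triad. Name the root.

The figures 5/3 mean the root of the chord is in the bass. If G is the root of a major triad, the root is G (chord tones G–B–D).

G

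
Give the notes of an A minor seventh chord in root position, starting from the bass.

The chord tones are A–C–E–G. With the root (A) lowest for root position: A, C, E, G.

A, C, E, G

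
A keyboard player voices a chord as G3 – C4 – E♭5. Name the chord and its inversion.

C minor, second inversion

The distinct note names are G, C, Eb. Stacked in thirds they read C–Eb–G, which is a minor triad on C.
The lowest note is G, the fifth of the chord, so this is second inversion (figured bass 6/4).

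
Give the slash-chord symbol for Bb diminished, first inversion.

First inversion of Bb diminished has the third (Db) in the bass. As a slash chord: Bbdim/Db.

Bbdim/Db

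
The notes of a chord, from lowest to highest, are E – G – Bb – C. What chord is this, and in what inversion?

The distinct note names are E, G, Bb, C. Stacked in thirds they read C–E–G–Bb, which is a dominant seventh chord on C.
With the third (E) in the bass, the chord is in first inversion (figured bass 6/5).

C dominant seventh, first inversion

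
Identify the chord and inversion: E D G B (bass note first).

The distinct note names are E, D, G, B. Stacked in thirds they read E–G–B–D, which is a minor seventh chord on E.
With the root (E) in the bass, the chord is in root position (figured bass 7).

E minor seventh, root position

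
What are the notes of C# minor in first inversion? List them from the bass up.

E, G#, C#

Spelling C# minor: C#–E–G#. In first inversion the third is bass, giving E, G#, C# from the bottom.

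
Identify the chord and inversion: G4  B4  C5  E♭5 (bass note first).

The pitch classes G, B, C, Eb arrange in thirds as C–Eb–G–B: a C minor-major seventh chord.
The lowest note is G, the fifth of the chord, so this is second inversion (figured bass 4/3).

C minor-major seventh, second inversion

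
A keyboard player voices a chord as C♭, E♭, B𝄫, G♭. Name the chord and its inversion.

Cb dominant seventh, root position

The pitch classes Cb, Eb, Bbb, Gb arrange in thirds as Cb–Eb–Gb–Bbb: a Cb dominant seventh chord.
Cb is the root of Cb dominant seventh; root in the bass means root position (figured bass 7).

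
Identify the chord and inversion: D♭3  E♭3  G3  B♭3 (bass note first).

Eb dominant seventh, third inversion

The pitch classes Db, Eb, G, Bb arrange in thirds as Eb–G–Bb–Db: an Eb dominant seventh chord.
Db is the seventh of Eb dominant seventh; seventh in the bass means third inversion (figured bass 4/2).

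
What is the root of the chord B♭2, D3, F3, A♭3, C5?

Bb

The distinct letter names are Bb, D, F, Ab, C. Arranged as a stack of thirds they read Bb–D–F–Ab–C, so Bb is the root (a Bb dominant ninth chord).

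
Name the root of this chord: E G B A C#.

A

The distinct letter names are E, G, B, A, C#. Arranged as a stack of thirds they read A–C#–E–G–B, so A is the root (an A dominant ninth chord).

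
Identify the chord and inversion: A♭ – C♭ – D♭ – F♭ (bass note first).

Db minor seventh, second inversion

Reducing to letter names: Ab, Cb, Db, Fb. These stack in thirds as Db–Fb–Ab–Cb — a Db minor seventh chord.
Ab is the fifth of Db minor seventh; fifth in the bass means second inversion (figured bass 4/3).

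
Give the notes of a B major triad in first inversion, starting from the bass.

B major is B–D#–F#. First inversion puts the third (D#) in the bass, with the remaining tones above: D#, F#, B.

D#, F#, B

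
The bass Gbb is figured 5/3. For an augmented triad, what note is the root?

Gbb

The figures 5/3 mean the root of the chord is in the bass. If Gbb is the root of an augmented triad, the root is Gbb (chord tones Gbb–Bbb–Db).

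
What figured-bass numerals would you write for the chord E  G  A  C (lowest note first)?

The notes E, G, A, C stack in thirds as A–C–E–G — an A minor seventh chord. The bass E is the fifth, so this is second inversion: figured 4/3.

4/3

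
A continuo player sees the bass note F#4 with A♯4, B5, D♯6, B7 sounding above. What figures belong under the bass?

The notes F#, A#, B, D# stack in thirds as B–D#–F#–A# — a B major seventh chord. The bass F# is the fifth, so this is second inversion: figured 4/3.

4/3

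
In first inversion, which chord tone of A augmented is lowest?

A augmented is A–C#–E#. First inversion places the third in the bass: C#.

C#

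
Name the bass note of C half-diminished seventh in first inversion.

The third of C half-diminished seventh (C–Eb–Gb–Bb) is Eb; that is the bass in first inversion.

Eb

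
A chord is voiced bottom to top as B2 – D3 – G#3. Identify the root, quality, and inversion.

G# diminished, first inversion

Reducing to letter names: B, D, G#. These stack in thirds as G#–B–D — a G# diminished triad.
B is the third of G# diminished; third in the bass means first inversion (figured bass 6).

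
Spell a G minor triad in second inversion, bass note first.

D, G, Bb

G minor is G–Bb–D. Second inversion puts the fifth (D) in the bass, with the remaining tones above: D, G, Bb.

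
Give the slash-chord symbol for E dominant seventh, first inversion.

First inversion of E dominant seventh has the third (G#) in the bass. As a slash chord: E7/G#.

E7/G#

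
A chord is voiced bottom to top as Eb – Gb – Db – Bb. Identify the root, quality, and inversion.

Eb minor seventh, root position

The pitch classes Eb, Gb, Db, Bb arrange in thirds as Eb–Gb–Bb–Db: an Eb minor seventh chord.
With the root (Eb) in the bass, the chord is in root position (figured bass 7).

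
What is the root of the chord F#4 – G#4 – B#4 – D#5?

G#

F#, G#, B#, D# are the tones of a G# dominant seventh chord (G#–B#–D#–F#), making G# the root.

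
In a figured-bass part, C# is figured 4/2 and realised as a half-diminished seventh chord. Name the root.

The figures 4/2 mean the seventh of the chord is in the bass. If C# is the seventh of a half-diminished seventh chord, the root is D# (chord tones D#–F#–A–C#).

D#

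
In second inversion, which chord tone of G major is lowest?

D

In second inversion the fifth is lowest. For G major (G–B–D) that is D.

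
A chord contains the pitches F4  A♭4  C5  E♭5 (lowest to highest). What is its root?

F

F, Ab, C, Eb are the tones of an F minor seventh chord (F–Ab–C–Eb), making F the root.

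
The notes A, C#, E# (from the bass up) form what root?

A, C#, E# are the tones of an A augmented triad (A–C#–E#), making A the root.

A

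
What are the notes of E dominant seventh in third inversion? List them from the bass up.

D, E, G#, B

Spelling E dominant seventh: E–G#–B–D. In third inversion the seventh is bass, giving D, E, G#, B from the bottom.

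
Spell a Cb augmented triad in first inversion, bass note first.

Eb, G, Cb

Cb augmented is Cb–Eb–G. First inversion puts the third (Eb) in the bass, with the remaining tones above: Eb, G, Cb.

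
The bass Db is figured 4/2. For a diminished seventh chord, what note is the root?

E

The figures 4/2 mean the seventh of the chord is in the bass. If Db is the seventh of a diminished seventh chord, the root is E (chord tones E–G–Bb–Db).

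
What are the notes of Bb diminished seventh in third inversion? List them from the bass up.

Spelling Bb diminished seventh: Bb–Db–Fb–Abb. In third inversion the seventh is bass, giving Abb, Bb, Db, Fb from the bottom.

Abb, Bb, Db, Fb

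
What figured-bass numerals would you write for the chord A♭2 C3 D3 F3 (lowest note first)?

4/3

The notes Ab, C, D, F stack in thirds as D–F–Ab–C — a D half-diminished seventh chord. The bass Ab is the fifth, so this is second inversion: figured 4/3.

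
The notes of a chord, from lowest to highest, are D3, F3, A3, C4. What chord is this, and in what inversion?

D minor seventh, root position

The pitch classes D, F, A, C arrange in thirds as D–F–A–C: a D minor seventh chord.
D is the root of D minor seventh; root in the bass means root position (figured bass 7).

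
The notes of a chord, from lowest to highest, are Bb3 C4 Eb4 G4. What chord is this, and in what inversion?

C minor seventh, third inversion

Reducing to letter names: Bb, C, Eb, G. These stack in thirds as C–Eb–G–Bb — a C minor seventh chord.
With the seventh (Bb) in the bass, the chord is in third inversion (figured bass 4/2).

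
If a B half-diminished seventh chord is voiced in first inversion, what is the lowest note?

D

In first inversion the third is lowest. For B half-diminished seventh (B–D–F–A) that is D.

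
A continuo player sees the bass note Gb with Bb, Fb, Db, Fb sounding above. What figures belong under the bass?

7

The notes Gb, Bb, Fb, Db stack in thirds as Gb–Bb–Db–Fb — a Gb dominant seventh chord. The bass Gb is the root, so this is root position: figured 7.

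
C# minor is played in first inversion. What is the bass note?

In first inversion the third is lowest. For C# minor (C#–E–G#) that is E.

E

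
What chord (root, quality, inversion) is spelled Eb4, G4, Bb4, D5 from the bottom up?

Eb major seventh, root position

The pitch classes Eb, G, Bb, D arrange in thirds as Eb–G–Bb–D: an Eb major seventh chord.
Eb is the root of Eb major seventh; root in the bass means root position (figured bass 7).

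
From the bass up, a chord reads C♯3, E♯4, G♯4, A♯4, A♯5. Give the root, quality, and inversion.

A# minor seventh, first inversion

Reducing to letter names: C#, E#, G#, A#. These stack in thirds as A#–C#–E#–G# — an A# minor seventh chord.
With the third (C#) in the bass, the chord is in first inversion (figured bass 6/5).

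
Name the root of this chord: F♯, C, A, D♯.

Reordering F#, C, A, D# into stacked thirds gives D#–F#–A–C; the bottom of that stack, D#, is the root.

D#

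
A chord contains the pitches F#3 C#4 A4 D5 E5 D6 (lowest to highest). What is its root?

Reordering F#, C#, A, D, E into stacked thirds gives D–F#–A–C#–E; the bottom of that stack, D, is the root.

D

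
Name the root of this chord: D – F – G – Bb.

G

D, F, G, Bb are the tones of a G minor seventh chord (G–Bb–D–F), making G the root.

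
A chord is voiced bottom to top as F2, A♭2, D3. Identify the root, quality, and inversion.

D diminished, first inversion

The pitch classes F, Ab, D arrange in thirds as D–F–Ab: a D diminished triad.
With the third (F) in the bass, the chord is in first inversion (figured bass 6).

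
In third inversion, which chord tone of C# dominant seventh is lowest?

B

C# dominant seventh is C#–E#–G#–B. Third inversion places the seventh in the bass: B.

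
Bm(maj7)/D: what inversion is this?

first inversion

Bm(maj7)/D means B minor-major seventh with D in the bass. D is the third of B minor-major seventh (B–D–F#–A#), so this is first inversion.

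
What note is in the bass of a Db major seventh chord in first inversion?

The third of Db major seventh (Db–F–Ab–C) is F; that is the bass in first inversion.

F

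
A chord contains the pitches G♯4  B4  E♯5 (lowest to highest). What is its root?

E#

G#, B, E# are the tones of an E# diminished triad (E#–G#–B), making E# the root.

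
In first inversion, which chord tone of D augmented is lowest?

F#

D augmented is D–F#–A#. First inversion places the third in the bass: F#.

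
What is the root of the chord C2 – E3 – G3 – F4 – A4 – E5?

Reordering C, E, G, F, A into stacked thirds gives F–A–C–E–G; the bottom of that stack, F, is the root.

F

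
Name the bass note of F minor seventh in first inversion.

The third of F minor seventh (F–Ab–C–Eb) is Ab; that is the bass in first inversion.

Ab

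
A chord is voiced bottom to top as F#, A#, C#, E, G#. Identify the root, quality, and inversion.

F# dominant ninth, root position

Reducing to letter names: F#, A#, C#, E, G#. These stack in thirds as F#–A#–C#–E–G# — an F# dominant ninth chord.
F# is the root of F# dominant ninth; root in the bass means root position.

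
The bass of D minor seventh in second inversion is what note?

A

In second inversion the fifth is lowest. For D minor seventh (D–F–A–C) that is A.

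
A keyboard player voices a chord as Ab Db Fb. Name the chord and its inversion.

Db minor, second inversion

The pitch classes Ab, Db, Fb arrange in thirds as Db–Fb–Ab: a Db minor triad.
Ab is the fifth of Db minor; fifth in the bass means second inversion (figured bass 6/4).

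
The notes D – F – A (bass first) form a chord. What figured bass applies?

The notes D, F, A stack in thirds as D–F–A — a D minor triad. The bass D is the root, so this is root position: figured 5/3.

5/3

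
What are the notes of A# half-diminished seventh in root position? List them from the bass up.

The chord tones are A#–C#–E–G#. With the root (A#) lowest for root position: A#, C#, E, G#.

A#, C#, E, G#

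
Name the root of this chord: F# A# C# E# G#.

The distinct letter names are F#, A#, C#, E#, G#. Arranged as a stack of thirds they read F#–A#–C#–E#–G#, so F# is the root (an F# major ninth chord).

F#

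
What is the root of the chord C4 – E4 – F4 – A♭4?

The distinct letter names are C, E, F, Ab. Arranged as a stack of thirds they read F–Ab–C–E, so F is the root (an F minor-major seventh chord).

F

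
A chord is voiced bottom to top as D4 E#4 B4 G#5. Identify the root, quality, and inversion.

The distinct note names are D, E#, B, G#. Stacked in thirds they read E#–G#–B–D, which is a diminished seventh chord on E#.
D is the seventh of E# diminished seventh; seventh in the bass means third inversion (figured bass 4/2).

E# diminished seventh, third inversion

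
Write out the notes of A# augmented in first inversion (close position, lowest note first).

A# augmented is A#–C##–E##. First inversion puts the third (C##) in the bass, with the remaining tones above: C##, E##, A#.

C##, E##, A#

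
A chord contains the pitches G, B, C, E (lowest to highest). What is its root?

C

Reordering G, B, C, E into stacked thirds gives C–E–G–B; the bottom of that stack, C, is the root.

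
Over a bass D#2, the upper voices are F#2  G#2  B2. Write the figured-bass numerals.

4/3

The notes D#, F#, G#, B stack in thirds as G#–B–D#–F# — a G# minor seventh chord. The bass D# is the fifth, so this is second inversion: figured 4/3.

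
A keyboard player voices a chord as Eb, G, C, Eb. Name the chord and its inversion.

The pitch classes Eb, G, C arrange in thirds as C–Eb–G: a C minor triad.
The lowest note is Eb, the third of the chord, so this is first inversion (figured bass 6).

C minor, first inversion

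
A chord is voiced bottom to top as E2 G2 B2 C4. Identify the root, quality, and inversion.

Reducing to letter names: E, G, B, C. These stack in thirds as C–E–G–B — a C major seventh chord.
E is the third of C major seventh; third in the bass means first inversion (figured bass 6/5).

C major seventh, first inversion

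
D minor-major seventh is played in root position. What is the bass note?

In root position the root is lowest. For D minor-major seventh (D–F–A–C#) that is D.

D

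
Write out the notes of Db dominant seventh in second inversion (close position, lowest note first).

Ab, Cb, Db, F

Db dominant seventh is Db–F–Ab–Cb. Second inversion puts the fifth (Ab) in the bass, with the remaining tones above: Ab, Cb, Db, F.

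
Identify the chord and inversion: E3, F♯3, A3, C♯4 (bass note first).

The distinct note names are E, F#, A, C#. Stacked in thirds they read F#–A–C#–E, which is a minor seventh chord on F#.
With the seventh (E) in the bass, the chord is in third inversion (figured bass 4/2).

F# minor seventh, third inversion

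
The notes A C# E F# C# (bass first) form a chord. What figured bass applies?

The notes A, C#, E, F# stack in thirds as F#–A–C#–E — an F# minor seventh chord. The bass A is the third, so this is first inversion: figured 6/5.

6/5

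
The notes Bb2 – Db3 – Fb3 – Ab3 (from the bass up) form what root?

Bb

Bb, Db, Fb, Ab are the tones of a Bb half-diminished seventh chord (Bb–Db–Fb–Ab), making Bb the root.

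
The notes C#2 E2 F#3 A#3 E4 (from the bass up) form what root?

Reordering C#, E, F#, A# into stacked thirds gives F#–A#–C#–E; the bottom of that stack, F#, is the root.

F#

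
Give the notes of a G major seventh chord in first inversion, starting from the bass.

The chord tones are G–B–D–F#. With the third (B) lowest for first inversion: B, D, F#, G.

B, D, F#, G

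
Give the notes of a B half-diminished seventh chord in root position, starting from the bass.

The chord tones are B–D–F–A. With the root (B) lowest for root position: B, D, F, A.

B, D, F, A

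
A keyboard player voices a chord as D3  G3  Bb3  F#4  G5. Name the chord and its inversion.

G minor-major seventh, second inversion

The pitch classes D, G, Bb, F# arrange in thirds as G–Bb–D–F#: a G minor-major seventh chord.
D is the fifth of G minor-major seventh; fifth in the bass means second inversion (figured bass 4/3).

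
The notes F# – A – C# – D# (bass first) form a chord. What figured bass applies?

6/5

The notes F#, A, C#, D# stack in thirds as D#–F#–A–C# — a D# half-diminished seventh chord. The bass F# is the third, so this is first inversion: figured 6/5.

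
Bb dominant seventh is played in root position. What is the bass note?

Bb

Bb dominant seventh is Bb–D–F–Ab. Root position places the root in the bass: Bb.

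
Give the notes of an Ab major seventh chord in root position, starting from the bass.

Ab, C, Eb, G

The chord tones are Ab–C–Eb–G. With the root (Ab) lowest for root position: Ab, C, Eb, G.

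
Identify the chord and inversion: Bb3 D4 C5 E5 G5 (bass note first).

The pitch classes Bb, D, C, E, G arrange in thirds as C–E–G–Bb–D: a C dominant ninth chord.
With the seventh (Bb) in the bass, the chord is in third inversion.

C dominant ninth, third inversion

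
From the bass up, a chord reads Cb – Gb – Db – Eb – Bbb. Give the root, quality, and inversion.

The pitch classes Cb, Gb, Db, Eb, Bbb arrange in thirds as Cb–Eb–Gb–Bbb–Db: a Cb dominant ninth chord.
The lowest note is Cb, the root of the chord, so this is root position.

Cb dominant ninth, root position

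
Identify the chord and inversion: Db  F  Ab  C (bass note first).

The distinct note names are Db, F, Ab, C. Stacked in thirds they read Db–F–Ab–C, which is a major seventh chord on Db.
The lowest note is Db, the root of the chord, so this is root position (figured bass 7).

Db major seventh, root position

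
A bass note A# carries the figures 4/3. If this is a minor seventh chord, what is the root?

D#

The figures 4/3 mean the fifth of the chord is in the bass. If A# is the fifth of a minor seventh chord, the root is D# (chord tones D#–F#–A#–C#).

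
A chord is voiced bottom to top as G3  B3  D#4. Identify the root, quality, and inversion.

G augmented, root position

The pitch classes G, B, D# arrange in thirds as G–B–D#: a G augmented triad.
With the root (G) in the bass, the chord is in root position (figured bass 5/3).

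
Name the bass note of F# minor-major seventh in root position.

F#

F# minor-major seventh is F#–A–C#–E#. Root position places the root in the bass: F#.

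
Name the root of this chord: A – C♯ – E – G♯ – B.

A

A, C#, E, G#, B are the tones of an A major ninth chord (A–C#–E–G#–B), making A the root.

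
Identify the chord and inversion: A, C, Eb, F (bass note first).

The pitch classes A, C, Eb, F arrange in thirds as F–A–C–Eb: an F dominant seventh chord.
A is the third of F dominant seventh; third in the bass means first inversion (figured bass 6/5).

F dominant seventh, first inversion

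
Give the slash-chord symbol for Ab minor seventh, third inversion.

Abm7/Gb

Third inversion of Ab minor seventh has the seventh (Gb) in the bass. As a slash chord: Abm7/Gb.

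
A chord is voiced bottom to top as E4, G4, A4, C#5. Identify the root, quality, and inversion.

The distinct note names are E, G, A, C#. Stacked in thirds they read A–C#–E–G, which is a dominant seventh chord on A.
E is the fifth of A dominant seventh; fifth in the bass means second inversion (figured bass 4/3).

A dominant seventh, second inversion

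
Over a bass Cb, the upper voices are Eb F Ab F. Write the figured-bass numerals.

4/3

The notes Cb, Eb, F, Ab stack in thirds as F–Ab–Cb–Eb — an F half-diminished seventh chord. The bass Cb is the fifth, so this is second inversion: figured 4/3.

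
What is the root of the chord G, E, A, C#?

G, E, A, C# are the tones of an A dominant seventh chord (A–C#–E–G), making A the root.

A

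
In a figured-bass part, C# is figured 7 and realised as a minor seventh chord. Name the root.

The figures 7 mean the root of the chord is in the bass. If C# is the root of a minor seventh chord, the root is C# (chord tones C#–E–G#–B).

C#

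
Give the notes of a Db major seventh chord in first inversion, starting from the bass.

F, Ab, C, Db

Spelling Db major seventh: Db–F–Ab–C. In first inversion the third is bass, giving F, Ab, C, Db from the bottom.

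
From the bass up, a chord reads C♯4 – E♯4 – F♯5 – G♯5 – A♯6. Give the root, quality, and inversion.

The pitch classes C#, E#, F#, G#, A# arrange in thirds as F#–A#–C#–E#–G#: an F# major ninth chord.
With the fifth (C#) in the bass, the chord is in second inversion.

F# major ninth, second inversion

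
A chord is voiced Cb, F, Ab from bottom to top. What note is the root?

F

The distinct letter names are Cb, F, Ab. Arranged as a stack of thirds they read F–Ab–Cb, so F is the root (an F diminished triad).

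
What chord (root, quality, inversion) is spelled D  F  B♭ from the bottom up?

Bb major, first inversion

The distinct note names are D, F, Bb. Stacked in thirds they read Bb–D–F, which is a major triad on Bb.
The lowest note is D, the third of the chord, so this is first inversion (figured bass 6).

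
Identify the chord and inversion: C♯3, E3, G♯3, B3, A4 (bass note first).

The pitch classes C#, E, G#, B, A arrange in thirds as A–C#–E–G#–B: an A major ninth chord.
C# is the third of A major ninth; third in the bass means first inversion.

A major ninth, first inversion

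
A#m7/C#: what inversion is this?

first inversion

A#m7/C# means A# minor seventh with C# in the bass. C# is the third of A# minor seventh (A#–C#–E#–G#), so this is first inversion.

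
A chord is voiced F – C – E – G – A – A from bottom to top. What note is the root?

F

Reordering F, C, E, G, A into stacked thirds gives F–A–C–E–G; the bottom of that stack, F, is the root.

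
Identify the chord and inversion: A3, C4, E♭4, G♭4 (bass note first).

The distinct note names are A, C, Eb, Gb. Stacked in thirds they read A–C–Eb–Gb, which is a diminished seventh chord on A.
With the root (A) in the bass, the chord is in root position (figured bass 7).

A diminished seventh, root position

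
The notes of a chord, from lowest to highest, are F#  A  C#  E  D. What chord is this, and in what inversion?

D major ninth, first inversion

The pitch classes F#, A, C#, E, D arrange in thirds as D–F#–A–C#–E: a D major ninth chord.
With the third (F#) in the bass, the chord is in first inversion.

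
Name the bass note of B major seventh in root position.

B

In root position the root is lowest. For B major seventh (B–D#–F#–A#) that is B.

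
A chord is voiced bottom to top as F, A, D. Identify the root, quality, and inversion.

The distinct note names are F, A, D. Stacked in thirds they read D–F–A, which is a minor triad on D.
The lowest note is F, the third of the chord, so this is first inversion (figured bass 6).

D minor, first inversion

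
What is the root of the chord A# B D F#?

The distinct letter names are A#, B, D, F#. Arranged as a stack of thirds they read B–D–F#–A#, so B is the root (a B minor-major seventh chord).

B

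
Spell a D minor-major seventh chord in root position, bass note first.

D minor-major seventh is D–F–A–C#. Root position puts the root (D) in the bass, with the remaining tones above: D, F, A, C#.

D, F, A, C#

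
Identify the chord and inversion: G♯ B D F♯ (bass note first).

G# half-diminished seventh, root position

Reducing to letter names: G#, B, D, F#. These stack in thirds as G#–B–D–F# — a G# half-diminished seventh chord.
The lowest note is G#, the root of the chord, so this is root position (figured bass 7).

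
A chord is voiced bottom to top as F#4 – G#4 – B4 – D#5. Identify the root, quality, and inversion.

The pitch classes F#, G#, B, D# arrange in thirds as G#–B–D#–F#: a G# minor seventh chord.
F# is the seventh of G# minor seventh; seventh in the bass means third inversion (figured bass 4/2).

G# minor seventh, third inversion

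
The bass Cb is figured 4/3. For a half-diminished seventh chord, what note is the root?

The figures 4/3 mean the fifth of the chord is in the bass. If Cb is the fifth of a half-diminished seventh chord, the root is F (chord tones F–Ab–Cb–Eb).

F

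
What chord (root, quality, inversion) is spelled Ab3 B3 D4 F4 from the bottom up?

B diminished seventh, third inversion

The distinct note names are Ab, B, D, F. Stacked in thirds they read B–D–F–Ab, which is a diminished seventh chord on B.
With the seventh (Ab) in the bass, the chord is in third inversion (figured bass 4/2).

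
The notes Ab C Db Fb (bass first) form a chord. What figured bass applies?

4/3

The notes Ab, C, Db, Fb stack in thirds as Db–Fb–Ab–C — a Db minor-major seventh chord. The bass Ab is the fifth, so this is second inversion: figured 4/3.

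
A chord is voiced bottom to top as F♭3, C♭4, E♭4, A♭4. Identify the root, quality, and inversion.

The distinct note names are Fb, Cb, Eb, Ab. Stacked in thirds they read Fb–Ab–Cb–Eb, which is a major seventh chord on Fb.
With the root (Fb) in the bass, the chord is in root position (figured bass 7).

Fb major seventh, root position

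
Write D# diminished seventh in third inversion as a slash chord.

D#dim7/C

Third inversion of D# diminished seventh has the seventh (C) in the bass. As a slash chord: D#dim7/C.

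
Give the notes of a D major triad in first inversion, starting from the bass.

F#, A, D

D major is D–F#–A. First inversion puts the third (F#) in the bass, with the remaining tones above: F#, A, D.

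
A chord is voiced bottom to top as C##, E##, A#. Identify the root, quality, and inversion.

The distinct note names are C##, E##, A#. Stacked in thirds they read A#–C##–E##, which is an augmented triad on A#.
With the third (C##) in the bass, the chord is in first inversion (figured bass 6).

A# augmented, first inversion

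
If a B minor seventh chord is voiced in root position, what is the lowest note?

B minor seventh is B–D–F#–A. Root position places the root in the bass: B.

B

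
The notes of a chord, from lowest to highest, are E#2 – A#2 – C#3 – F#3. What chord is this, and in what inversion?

F# major seventh, third inversion

Reducing to letter names: E#, A#, C#, F#. These stack in thirds as F#–A#–C#–E# — an F# major seventh chord.
With the seventh (E#) in the bass, the chord is in third inversion (figured bass 4/2).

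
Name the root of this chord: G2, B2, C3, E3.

G, B, C, E are the tones of a C major seventh chord (C–E–G–B), making C the root.

C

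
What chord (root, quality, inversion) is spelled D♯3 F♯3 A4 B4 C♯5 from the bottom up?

The distinct note names are D#, F#, A, B, C#. Stacked in thirds they read B–D#–F#–A–C#, which is a dominant ninth chord on B.
D# is the third of B dominant ninth; third in the bass means first inversion.

B dominant ninth, first inversion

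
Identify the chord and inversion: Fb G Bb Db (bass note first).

G diminished seventh, third inversion

Reducing to letter names: Fb, G, Bb, Db. These stack in thirds as G–Bb–Db–Fb — a G diminished seventh chord.
With the seventh (Fb) in the bass, the chord is in third inversion (figured bass 4/2).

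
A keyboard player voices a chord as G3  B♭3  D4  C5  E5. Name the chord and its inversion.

C dominant ninth, second inversion

Reducing to letter names: G, Bb, D, C, E. These stack in thirds as C–E–G–Bb–D — a C dominant ninth chord.
G is the fifth of C dominant ninth; fifth in the bass means second inversion.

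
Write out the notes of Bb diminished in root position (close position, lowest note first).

Bb, Db, Fb

Bb diminished is Bb–Db–Fb. Root position puts the root (Bb) in the bass, with the remaining tones above: Bb, Db, Fb.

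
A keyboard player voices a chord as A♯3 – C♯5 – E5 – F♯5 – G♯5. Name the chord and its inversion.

The distinct note names are A#, C#, E, F#, G#. Stacked in thirds they read F#–A#–C#–E–G#, which is a dominant ninth chord on F#.
With the third (A#) in the bass, the chord is in first inversion.

F# dominant ninth, first inversion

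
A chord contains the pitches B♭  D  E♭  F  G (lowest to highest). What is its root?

The distinct letter names are Bb, D, Eb, F, G. Arranged as a stack of thirds they read Eb–G–Bb–D–F, so Eb is the root (an Eb major ninth chord).

Eb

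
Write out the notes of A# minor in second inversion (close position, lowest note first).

E#, A#, C#

Spelling A# minor: A#–C#–E#. In second inversion the fifth is bass, giving E#, A#, C# from the bottom.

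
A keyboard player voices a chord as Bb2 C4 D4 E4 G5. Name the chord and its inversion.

C dominant ninth, third inversion

The distinct note names are Bb, C, D, E, G. Stacked in thirds they read C–E–G–Bb–D, which is a dominant ninth chord on C.
Bb is the seventh of C dominant ninth; seventh in the bass means third inversion.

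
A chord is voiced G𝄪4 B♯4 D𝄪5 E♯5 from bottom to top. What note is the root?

G##, B#, D##, E# are the tones of an E# major seventh chord (E#–G##–B#–D##), making E# the root.

E#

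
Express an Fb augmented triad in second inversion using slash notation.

Fbaug/C

Second inversion of Fb augmented has the fifth (C) in the bass. As a slash chord: Fbaug/C.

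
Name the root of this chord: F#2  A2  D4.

D

The distinct letter names are F#, A, D. Arranged as a stack of thirds they read D–F#–A, so D is the root (a D major triad).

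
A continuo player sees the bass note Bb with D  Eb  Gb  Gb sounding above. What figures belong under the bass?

The notes Bb, D, Eb, Gb stack in thirds as Eb–Gb–Bb–D — an Eb minor-major seventh chord. The bass Bb is the fifth, so this is second inversion: figured 4/3.

4/3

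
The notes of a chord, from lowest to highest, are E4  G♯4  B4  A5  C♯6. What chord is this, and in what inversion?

A major ninth, second inversion

The pitch classes E, G#, B, A, C# arrange in thirds as A–C#–E–G#–B: an A major ninth chord.
E is the fifth of A major ninth; fifth in the bass means second inversion.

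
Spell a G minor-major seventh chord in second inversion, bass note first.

Spelling G minor-major seventh: G–Bb–D–F#. In second inversion the fifth is bass, giving D, F#, G, Bb from the bottom.

D, F#, G, Bb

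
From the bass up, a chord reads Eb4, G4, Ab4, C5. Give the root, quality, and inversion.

Ab major seventh, second inversion

Reducing to letter names: Eb, G, Ab, C. These stack in thirds as Ab–C–Eb–G — an Ab major seventh chord.
The lowest note is Eb, the fifth of the chord, so this is second inversion (figured bass 4/3).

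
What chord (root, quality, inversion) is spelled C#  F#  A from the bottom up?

F# minor, second inversion

The pitch classes C#, F#, A arrange in thirds as F#–A–C#: an F# minor triad.
C# is the fifth of F# minor; fifth in the bass means second inversion (figured bass 6/4).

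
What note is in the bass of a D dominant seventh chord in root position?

In root position the root is lowest. For D dominant seventh (D–F#–A–C) that is D.

D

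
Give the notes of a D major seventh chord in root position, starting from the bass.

The chord tones are D–F#–A–C#. With the root (D) lowest for root position: D, F#, A, C#.

D, F#, A, C#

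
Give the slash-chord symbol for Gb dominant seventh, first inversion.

First inversion of Gb dominant seventh has the third (Bb) in the bass. As a slash chord: Gb7/Bb.

Gb7/Bb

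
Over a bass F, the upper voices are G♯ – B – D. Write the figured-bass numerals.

The notes F, G#, B, D stack in thirds as G#–B–D–F — a G# diminished seventh chord. The bass F is the seventh, so this is third inversion: figured 4/2.

4/2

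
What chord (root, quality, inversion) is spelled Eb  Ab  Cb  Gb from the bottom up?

Ab minor seventh, second inversion

Reducing to letter names: Eb, Ab, Cb, Gb. These stack in thirds as Ab–Cb–Eb–Gb — an Ab minor seventh chord.
With the fifth (Eb) in the bass, the chord is in second inversion (figured bass 4/3).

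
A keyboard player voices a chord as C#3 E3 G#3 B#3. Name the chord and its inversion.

Reducing to letter names: C#, E, G#, B#. These stack in thirds as C#–E–G#–B# — a C# minor-major seventh chord.
The lowest note is C#, the root of the chord, so this is root position (figured bass 7).

C# minor-major seventh, root position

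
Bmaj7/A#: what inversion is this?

Bmaj7/A# means B major seventh with A# in the bass. A# is the seventh of B major seventh (B–D#–F#–A#), so this is third inversion.

third inversion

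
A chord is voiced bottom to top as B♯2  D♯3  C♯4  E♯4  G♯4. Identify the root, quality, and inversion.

C# major ninth, third inversion

The pitch classes B#, D#, C#, E#, G# arrange in thirds as C#–E#–G#–B#–D#: a C# major ninth chord.
The lowest note is B#, the seventh of the chord, so this is third inversion.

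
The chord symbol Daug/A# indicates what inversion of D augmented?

Daug/A# means D augmented with A# in the bass. A# is the fifth of D augmented (D–F#–A#), so this is second inversion.

second inversion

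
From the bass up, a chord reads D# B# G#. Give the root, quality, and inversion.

G# major, second inversion

Reducing to letter names: D#, B#, G#. These stack in thirds as G#–B#–D# — a G# major triad.
The lowest note is D#, the fifth of the chord, so this is second inversion (figured bass 6/4).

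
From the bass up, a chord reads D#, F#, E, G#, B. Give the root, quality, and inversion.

E major ninth, third inversion

The pitch classes D#, F#, E, G#, B arrange in thirds as E–G#–B–D#–F#: an E major ninth chord.
The lowest note is D#, the seventh of the chord, so this is third inversion.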